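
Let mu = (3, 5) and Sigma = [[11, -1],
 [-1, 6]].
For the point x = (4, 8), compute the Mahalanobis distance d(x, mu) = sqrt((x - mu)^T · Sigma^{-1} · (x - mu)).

Step 1 — centre the observation: (x - mu) = (1, 3).

Step 2 — invert Sigma. det(Sigma) = 11·6 - (-1)² = 65.
  Sigma^{-1} = (1/det) · [[d, -b], [-b, a]] = [[0.0923, 0.0154],
 [0.0154, 0.1692]].

Step 3 — form the quadratic (x - mu)^T · Sigma^{-1} · (x - mu):
  Sigma^{-1} · (x - mu) = (0.1385, 0.5231).
  (x - mu)^T · [Sigma^{-1} · (x - mu)] = (1)·(0.1385) + (3)·(0.5231) = 1.7077.

Step 4 — take square root: d = √(1.7077) ≈ 1.3068.

d(x, mu) = √(1.7077) ≈ 1.3068


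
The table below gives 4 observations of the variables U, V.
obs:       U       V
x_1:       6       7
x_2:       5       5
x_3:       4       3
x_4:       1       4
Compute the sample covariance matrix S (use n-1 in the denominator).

Step 1 — column means:
  mean(U) = (6 + 5 + 4 + 1) / 4 = 16/4 = 4
  mean(V) = (7 + 5 + 3 + 4) / 4 = 19/4 = 4.75

Step 2 — sample covariance S[i,j] = (1/(n-1)) · Σ_k (x_{k,i} - mean_i) · (x_{k,j} - mean_j), with n-1 = 3.
  S[U,U] = ((2)·(2) + (1)·(1) + (0)·(0) + (-3)·(-3)) / 3 = 14/3 = 4.6667
  S[U,V] = ((2)·(2.25) + (1)·(0.25) + (0)·(-1.75) + (-3)·(-0.75)) / 3 = 7/3 = 2.3333
  S[V,V] = ((2.25)·(2.25) + (0.25)·(0.25) + (-1.75)·(-1.75) + (-0.75)·(-0.75)) / 3 = 8.75/3 = 2.9167

S is symmetric (S[j,i] = S[i,j]). Assembling:

S = [[4.6667, 2.3333],
 [2.3333, 2.9167]]


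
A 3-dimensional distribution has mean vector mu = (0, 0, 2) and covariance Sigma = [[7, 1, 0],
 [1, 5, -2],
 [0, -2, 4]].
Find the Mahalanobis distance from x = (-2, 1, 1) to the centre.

Step 1 — centre the observation: (x - mu) = (-2, 1, -1).

Step 2 — invert Sigma (cofactor / det for 3×3, or solve directly):
  Sigma^{-1} = [[0.1481, -0.037, -0.0185],
 [-0.037, 0.2593, 0.1296],
 [-0.0185, 0.1296, 0.3148]].

Step 3 — form the quadratic (x - mu)^T · Sigma^{-1} · (x - mu):
  Sigma^{-1} · (x - mu) = (-0.3148, 0.2037, -0.1481).
  (x - mu)^T · [Sigma^{-1} · (x - mu)] = (-2)·(-0.3148) + (1)·(0.2037) + (-1)·(-0.1481) = 0.9815.

Step 4 — take square root: d = √(0.9815) ≈ 0.9907.

d(x, mu) = √(0.9815) ≈ 0.9907


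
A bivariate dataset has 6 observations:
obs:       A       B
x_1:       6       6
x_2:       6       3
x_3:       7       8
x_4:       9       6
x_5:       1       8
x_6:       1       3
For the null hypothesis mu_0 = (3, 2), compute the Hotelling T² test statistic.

Step 1 — sample mean vector:
  mean(A) = (6 + 6 + 7 + 9 + 1 + 1) / 6 = 30/6 = 5
  mean(B) = (6 + 3 + 8 + 6 + 8 + 3) / 6 = 34/6 = 5.6667
  x̄ = (5, 5.6667),  deviation x̄ - mu_0 = (5, 5.6667) - (3, 2) = (2, 3.6667).

Step 2 — sample covariance matrix, S[i,j] = (1/(n-1)) · Σ_k (x_{k,i} - mean_i) · (x_{k,j} - mean_j), divisor n-1 = 5:
  S[A,A] = ((1)·(1) + (1)·(1) + (2)·(2) + (4)·(4) + (-4)·(-4) + (-4)·(-4)) / 5 = 54/5 = 10.8
  S[A,B] = ((1)·(0.3333) + (1)·(-2.6667) + (2)·(2.3333) + (4)·(0.3333) + (-4)·(2.3333) + (-4)·(-2.6667)) / 5 = 5/5 = 1
  S[B,B] = ((0.3333)·(0.3333) + (-2.6667)·(-2.6667) + (2.3333)·(2.3333) + (0.3333)·(0.3333) + (2.3333)·(2.3333) + (-2.6667)·(-2.6667)) / 5 = 25.3333/5 = 5.0667
  S = [[10.8, 1],
 [1, 5.0667]].

Step 3 — invert S. det(S) = 10.8·5.0667 - (1)² = 53.72.
  S^{-1} = (1/det) · [[d, -b], [-b, a]] = [[0.0943, -0.0186],
 [-0.0186, 0.201]].

Step 4 — quadratic form (x̄ - mu_0)^T · S^{-1} · (x̄ - mu_0):
  S^{-1} · (x̄ - mu_0) = (0.1204, 0.6999),
  (x̄ - mu_0)^T · [...] = (2)·(0.1204) + (3.6667)·(0.6999) = 2.8071.

Step 5 — scale by n: T² = 6 · 2.8071 = 16.8429.

T² ≈ 16.8429


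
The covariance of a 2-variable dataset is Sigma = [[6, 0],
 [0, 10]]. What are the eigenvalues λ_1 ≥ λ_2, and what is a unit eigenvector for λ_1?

Step 1 — characteristic polynomial of 2×2 Sigma:
  det(Sigma - λI) = λ² - trace · λ + det = 0.
  trace = 6 + 10 = 16, det = 6·10 - (0)² = 60.
Step 2 — discriminant:
  Δ = trace² - 4·det = 256 - 240 = 16.
Step 3 — eigenvalues:
  λ = (trace ± √Δ)/2 = (16 ± 4)/2,
  λ_1 = 10,  λ_2 = 6.

Step 4 — unit eigenvector for λ_1: Sigma is diagonal, so its eigenvectors are the coordinate axes. λ_1 = 10 is the diagonal entry on the second coordinate axis, hence
  v_1 = (0, 1) (||v_1|| = 1).

λ_1 = 10,  λ_2 = 6;  v_1 ≈ (0, 1)


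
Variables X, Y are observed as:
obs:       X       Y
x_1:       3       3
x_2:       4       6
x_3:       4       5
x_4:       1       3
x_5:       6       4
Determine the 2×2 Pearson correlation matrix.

Step 1 — column means:
  mean(X) = (3 + 4 + 4 + 1 + 6) / 5 = 18/5 = 3.6
  mean(Y) = (3 + 6 + 5 + 3 + 4) / 5 = 21/5 = 4.2

Step 2 — sample variances and covariances s[i,j] = (1/(n-1)) · Σ_k (x_{k,i} - mean_i) · (x_{k,j} - mean_j), with n-1 = 4:
  s[X,X] = ((-0.6)·(-0.6) + (0.4)·(0.4) + (0.4)·(0.4) + (-2.6)·(-2.6) + (2.4)·(2.4)) / 4 = 13.2/4 = 3.3
  s[X,Y] = ((-0.6)·(-1.2) + (0.4)·(1.8) + (0.4)·(0.8) + (-2.6)·(-1.2) + (2.4)·(-0.2)) / 4 = 4.4/4 = 1.1
  s[Y,Y] = ((-1.2)·(-1.2) + (1.8)·(1.8) + (0.8)·(0.8) + (-1.2)·(-1.2) + (-0.2)·(-0.2)) / 4 = 6.8/4 = 1.7
  Sample standard deviations s_i = √(s[i,i]):
  s(X) = √(3.3) = 1.8166
  s(Y) = √(1.7) = 1.3038

Step 3 — r_{ij} = s_{ij} / (s_i · s_j):
  r[X,X] = 1 (diagonal).
  r[X,Y] = 1.1 / (1.8166 · 1.3038) = 1.1 / 2.3685 = 0.4644
  r[Y,Y] = 1 (diagonal).

R is symmetric with unit diagonal. Assembling:

R = [[1, 0.4644],
 [0.4644, 1]]


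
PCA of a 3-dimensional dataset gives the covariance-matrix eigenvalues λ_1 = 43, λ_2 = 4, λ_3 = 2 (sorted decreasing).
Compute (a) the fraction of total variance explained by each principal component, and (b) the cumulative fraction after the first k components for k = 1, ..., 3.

Step 1 — total variance = trace(Sigma) = Σ λ_i = 43 + 4 + 2 = 49.

Step 2 — fraction explained by component i = λ_i / Σ λ:
  PC1: 43/49 = 0.8776
  PC2: 4/49 = 0.0816
  PC3: 2/49 = 0.0408

Step 3 — cumulative fraction after k components = (λ_1 + ... + λ_k) / Σ λ:
  k = 1: 43/49 = 0.8776
  k = 2: (43 + 4)/49 = 47/49 = 0.9592
  k = 3: (43 + 4 + 2)/49 = 49/49 = 1

Summary (fraction, with percent):

explained: PC1 0.8776 (87.76%), PC2 0.0816 (8.16%), PC3 0.0408 (4.08%);  cumulative: 0.8776, 0.9592, 1


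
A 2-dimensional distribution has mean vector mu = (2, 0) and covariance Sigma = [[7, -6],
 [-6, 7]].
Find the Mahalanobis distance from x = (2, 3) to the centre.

Step 1 — centre the observation: (x - mu) = (0, 3).

Step 2 — invert Sigma. det(Sigma) = 7·7 - (-6)² = 13.
  Sigma^{-1} = (1/det) · [[d, -b], [-b, a]] = [[0.5385, 0.4615],
 [0.4615, 0.5385]].

Step 3 — form the quadratic (x - mu)^T · Sigma^{-1} · (x - mu):
  Sigma^{-1} · (x - mu) = (1.3846, 1.6154).
  (x - mu)^T · [Sigma^{-1} · (x - mu)] = (0)·(1.3846) + (3)·(1.6154) = 4.8462.

Step 4 — take square root: d = √(4.8462) ≈ 2.2014.

d(x, mu) = √(4.8462) ≈ 2.2014


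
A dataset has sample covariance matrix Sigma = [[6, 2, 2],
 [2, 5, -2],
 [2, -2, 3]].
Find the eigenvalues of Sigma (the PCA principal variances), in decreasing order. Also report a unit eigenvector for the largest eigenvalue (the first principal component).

Step 1 — characteristic polynomial p(λ) = det(λI - Sigma) = λ³ - tr·λ² + c_1·λ - det, where tr = trace, c_1 = sum of the principal 2×2 minors, det = det(Sigma):
  tr = 6 + 5 + 3 = 14,
  c_1 = (6·5 - (2)²) + (6·3 - (2)²) + (5·3 - (-2)²) = 26 + 14 + 11 = 51,
  det = 6·(5·3 - (-2)²) - (2)·((2)·3 - (-2)·(2)) + (2)·((2)·(-2) - 5·(2)) = 6·(11) - (2)·(10) + (2)·(-14) = 18.
  So p(λ) = λ³ - 14λ² + 51λ - 18.
Step 2 — look for an integer root (rational root theorem: any rational root is an integer divisor of 18). Testing λ = 6:
  p(6) = 216 - 504 + 306 - 18 = 0  ✓
  Dividing out (λ - 6): p(λ) = (λ - 6)(λ² - 8λ + 3).
Step 3 — remaining eigenvalues from the quadratic λ² - 8λ + 3 = 0:
  Δ = 8² - 4·3 = 64 - 12 = 52,  λ = (8 ± √52)/2 = (8 ± 7.2111)/2 ≈ 7.6056 or 0.3944.
  Sorted: λ_1 = 7.6056,  λ_2 = 6,  λ_3 = 0.3944  (check: sum = 14 = tr ✓).

Step 4 — unit eigenvector for λ_1 ≈ 7.6056: v spans the null space of (Sigma - λ_1 I), whose rows are
  r_1 = (-1.6056, 2, 2),  r_2 = (2, -2.6056, -2),  r_3 = (2, -2, -4.6056).
  v is orthogonal to every row, so take v ∝ r_1 × r_2 = ((2)·(-2) - (2)·(-2.6056), (2)·(2) - (-1.6056)·(-2), (-1.6056)·(-2.6056) - (2)·(2)) ≈ (1.2111, 0.7889, 0.1833).
  Let u = (1.2111, 0.7889, 0.1833).
  ||u|| = √((1.2111)² + (0.7889)² + (0.1833)²) = √(2.1227) ≈ 1.457,  v_1 = u/||u|| ≈ (0.8313, 0.5415, 0.1258) (||v_1|| = 1).

λ_1 = 7.6056,  λ_2 = 6,  λ_3 = 0.3944;  v_1 ≈ (0.8313, 0.5415, 0.1258)


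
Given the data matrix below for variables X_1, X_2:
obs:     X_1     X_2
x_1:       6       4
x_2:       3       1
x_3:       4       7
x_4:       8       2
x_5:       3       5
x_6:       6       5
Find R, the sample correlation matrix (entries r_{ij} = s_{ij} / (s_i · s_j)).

Step 1 — column means:
  mean(X_1) = (6 + 3 + 4 + 8 + 3 + 6) / 6 = 30/6 = 5
  mean(X_2) = (4 + 1 + 7 + 2 + 5 + 5) / 6 = 24/6 = 4

Step 2 — sample variances and covariances s[i,j] = (1/(n-1)) · Σ_k (x_{k,i} - mean_i) · (x_{k,j} - mean_j), with n-1 = 5:
  s[X_1,X_1] = ((1)·(1) + (-2)·(-2) + (-1)·(-1) + (3)·(3) + (-2)·(-2) + (1)·(1)) / 5 = 20/5 = 4
  s[X_1,X_2] = ((1)·(0) + (-2)·(-3) + (-1)·(3) + (3)·(-2) + (-2)·(1) + (1)·(1)) / 5 = -4/5 = -0.8
  s[X_2,X_2] = ((0)·(0) + (-3)·(-3) + (3)·(3) + (-2)·(-2) + (1)·(1) + (1)·(1)) / 5 = 24/5 = 4.8
  Sample standard deviations s_i = √(s[i,i]):
  s(X_1) = √(4) = 2
  s(X_2) = √(4.8) = 2.1909

Step 3 — r_{ij} = s_{ij} / (s_i · s_j):
  r[X_1,X_1] = 1 (diagonal).
  r[X_1,X_2] = -0.8 / (2 · 2.1909) = -0.8 / 4.3818 = -0.1826
  r[X_2,X_2] = 1 (diagonal).

R is symmetric with unit diagonal. Assembling:

R = [[1, -0.1826],
 [-0.1826, 1]]


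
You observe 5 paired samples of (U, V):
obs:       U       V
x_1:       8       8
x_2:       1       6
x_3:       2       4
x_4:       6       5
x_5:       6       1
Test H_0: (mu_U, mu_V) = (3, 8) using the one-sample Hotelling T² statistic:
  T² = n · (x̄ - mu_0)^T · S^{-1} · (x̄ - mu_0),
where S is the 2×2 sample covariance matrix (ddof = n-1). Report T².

Step 1 — sample mean vector:
  mean(U) = (8 + 1 + 2 + 6 + 6) / 5 = 23/5 = 4.6
  mean(V) = (8 + 6 + 4 + 5 + 1) / 5 = 24/5 = 4.8
  x̄ = (4.6, 4.8),  deviation x̄ - mu_0 = (4.6, 4.8) - (3, 8) = (1.6, -3.2).

Step 2 — sample covariance matrix, S[i,j] = (1/(n-1)) · Σ_k (x_{k,i} - mean_i) · (x_{k,j} - mean_j), divisor n-1 = 4:
  S[U,U] = ((3.4)·(3.4) + (-3.6)·(-3.6) + (-2.6)·(-2.6) + (1.4)·(1.4) + (1.4)·(1.4)) / 4 = 35.2/4 = 8.8
  S[U,V] = ((3.4)·(3.2) + (-3.6)·(1.2) + (-2.6)·(-0.8) + (1.4)·(0.2) + (1.4)·(-3.8)) / 4 = 3.6/4 = 0.9
  S[V,V] = ((3.2)·(3.2) + (1.2)·(1.2) + (-0.8)·(-0.8) + (0.2)·(0.2) + (-3.8)·(-3.8)) / 4 = 26.8/4 = 6.7
  S = [[8.8, 0.9],
 [0.9, 6.7]].

Step 3 — invert S. det(S) = 8.8·6.7 - (0.9)² = 58.15.
  S^{-1} = (1/det) · [[d, -b], [-b, a]] = [[0.1152, -0.0155],
 [-0.0155, 0.1513]].

Step 4 — quadratic form (x̄ - mu_0)^T · S^{-1} · (x̄ - mu_0):
  S^{-1} · (x̄ - mu_0) = (0.2339, -0.509),
  (x̄ - mu_0)^T · [...] = (1.6)·(0.2339) + (-3.2)·(-0.509) = 2.0031.

Step 5 — scale by n: T² = 5 · 2.0031 = 10.0155.

T² ≈ 10.0155


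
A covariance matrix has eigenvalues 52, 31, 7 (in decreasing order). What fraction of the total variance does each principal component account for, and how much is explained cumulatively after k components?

Step 1 — total variance = trace(Sigma) = Σ λ_i = 52 + 31 + 7 = 90.

Step 2 — fraction explained by component i = λ_i / Σ λ:
  PC1: 52/90 = 0.5778
  PC2: 31/90 = 0.3444
  PC3: 7/90 = 0.0778

Step 3 — cumulative fraction after k components = (λ_1 + ... + λ_k) / Σ λ:
  k = 1: 52/90 = 0.5778
  k = 2: (52 + 31)/90 = 83/90 = 0.9222
  k = 3: (52 + 31 + 7)/90 = 90/90 = 1

Summary (fraction, with percent):

explained: PC1 0.5778 (57.78%), PC2 0.3444 (34.44%), PC3 0.0778 (7.78%);  cumulative: 0.5778, 0.9222, 1


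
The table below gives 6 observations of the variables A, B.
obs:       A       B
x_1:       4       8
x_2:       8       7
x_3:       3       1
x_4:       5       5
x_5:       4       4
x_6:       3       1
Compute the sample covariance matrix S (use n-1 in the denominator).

Step 1 — column means:
  mean(A) = (4 + 8 + 3 + 5 + 4 + 3) / 6 = 27/6 = 4.5
  mean(B) = (8 + 7 + 1 + 5 + 4 + 1) / 6 = 26/6 = 4.3333

Step 2 — sample covariance S[i,j] = (1/(n-1)) · Σ_k (x_{k,i} - mean_i) · (x_{k,j} - mean_j), with n-1 = 5.
  S[A,A] = ((-0.5)·(-0.5) + (3.5)·(3.5) + (-1.5)·(-1.5) + (0.5)·(0.5) + (-0.5)·(-0.5) + (-1.5)·(-1.5)) / 5 = 17.5/5 = 3.5
  S[A,B] = ((-0.5)·(3.6667) + (3.5)·(2.6667) + (-1.5)·(-3.3333) + (0.5)·(0.6667) + (-0.5)·(-0.3333) + (-1.5)·(-3.3333)) / 5 = 18/5 = 3.6
  S[B,B] = ((3.6667)·(3.6667) + (2.6667)·(2.6667) + (-3.3333)·(-3.3333) + (0.6667)·(0.6667) + (-0.3333)·(-0.3333) + (-3.3333)·(-3.3333)) / 5 = 43.3333/5 = 8.6667

S is symmetric (S[j,i] = S[i,j]). Assembling:

S = [[3.5, 3.6],
 [3.6, 8.6667]]


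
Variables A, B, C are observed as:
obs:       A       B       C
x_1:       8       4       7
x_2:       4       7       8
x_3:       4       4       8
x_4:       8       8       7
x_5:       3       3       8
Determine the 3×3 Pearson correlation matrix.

Step 1 — column means:
  mean(A) = (8 + 4 + 4 + 8 + 3) / 5 = 27/5 = 5.4
  mean(B) = (4 + 7 + 4 + 8 + 3) / 5 = 26/5 = 5.2
  mean(C) = (7 + 8 + 8 + 7 + 8) / 5 = 38/5 = 7.6

Step 2 — sample variances and covariances s[i,j] = (1/(n-1)) · Σ_k (x_{k,i} - mean_i) · (x_{k,j} - mean_j), with n-1 = 4:
  s[A,A] = ((2.6)·(2.6) + (-1.4)·(-1.4) + (-1.4)·(-1.4) + (2.6)·(2.6) + (-2.4)·(-2.4)) / 4 = 23.2/4 = 5.8
  s[A,B] = ((2.6)·(-1.2) + (-1.4)·(1.8) + (-1.4)·(-1.2) + (2.6)·(2.8) + (-2.4)·(-2.2)) / 4 = 8.6/4 = 2.15
  s[A,C] = ((2.6)·(-0.6) + (-1.4)·(0.4) + (-1.4)·(0.4) + (2.6)·(-0.6) + (-2.4)·(0.4)) / 4 = -5.2/4 = -1.3
  s[B,B] = ((-1.2)·(-1.2) + (1.8)·(1.8) + (-1.2)·(-1.2) + (2.8)·(2.8) + (-2.2)·(-2.2)) / 4 = 18.8/4 = 4.7
  s[B,C] = ((-1.2)·(-0.6) + (1.8)·(0.4) + (-1.2)·(0.4) + (2.8)·(-0.6) + (-2.2)·(0.4)) / 4 = -1.6/4 = -0.4
  s[C,C] = ((-0.6)·(-0.6) + (0.4)·(0.4) + (0.4)·(0.4) + (-0.6)·(-0.6) + (0.4)·(0.4)) / 4 = 1.2/4 = 0.3
  Sample standard deviations s_i = √(s[i,i]):
  s(A) = √(5.8) = 2.4083
  s(B) = √(4.7) = 2.1679
  s(C) = √(0.3) = 0.5477

Step 3 — r_{ij} = s_{ij} / (s_i · s_j):
  r[A,A] = 1 (diagonal).
  r[A,B] = 2.15 / (2.4083 · 2.1679) = 2.15 / 5.2211 = 0.4118
  r[A,C] = -1.3 / (2.4083 · 0.5477) = -1.3 / 1.3191 = -0.9855
  r[B,B] = 1 (diagonal).
  r[B,C] = -0.4 / (2.1679 · 0.5477) = -0.4 / 1.1874 = -0.3369
  r[C,C] = 1 (diagonal).

R is symmetric with unit diagonal. Assembling:

R = [[1, 0.4118, -0.9855],
 [0.4118, 1, -0.3369],
 [-0.9855, -0.3369, 1]]


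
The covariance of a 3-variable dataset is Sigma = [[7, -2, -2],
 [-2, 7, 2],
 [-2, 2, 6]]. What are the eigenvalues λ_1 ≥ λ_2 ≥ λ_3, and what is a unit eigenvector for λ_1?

Step 1 — characteristic polynomial p(λ) = det(λI - Sigma) = λ³ - tr·λ² + c_1·λ - det, where tr = trace, c_1 = sum of the principal 2×2 minors, det = det(Sigma):
  tr = 7 + 7 + 6 = 20,
  c_1 = (7·7 - (-2)²) + (7·6 - (-2)²) + (7·6 - (2)²) = 45 + 38 + 38 = 121,
  det = 7·(7·6 - (2)²) - (-2)·((-2)·6 - (2)·(-2)) + (-2)·((-2)·(2) - 7·(-2)) = 7·(38) - (-2)·(-8) + (-2)·(10) = 230.
  So p(λ) = λ³ - 20λ² + 121λ - 230.
Step 2 — look for an integer root (rational root theorem: any rational root is an integer divisor of 230). Testing λ = 5:
  p(5) = 125 - 500 + 605 - 230 = 0  ✓
  Dividing out (λ - 5): p(λ) = (λ - 5)(λ² - 15λ + 46).
Step 3 — remaining eigenvalues from the quadratic λ² - 15λ + 46 = 0:
  Δ = 15² - 4·46 = 225 - 184 = 41,  λ = (15 ± √41)/2 = (15 ± 6.4031)/2 ≈ 10.7016 or 4.2984.
  Sorted: λ_1 = 10.7016,  λ_2 = 5,  λ_3 = 4.2984  (check: sum = 20 = tr ✓).

Step 4 — unit eigenvector for λ_1 ≈ 10.7016: v spans the null space of (Sigma - λ_1 I), whose rows are
  r_1 = (-3.7016, -2, -2),  r_2 = (-2, -3.7016, 2),  r_3 = (-2, 2, -4.7016).
  v is orthogonal to every row, so take v ∝ r_1 × r_2 = ((-2)·(2) - (-2)·(-3.7016), (-2)·(-2) - (-3.7016)·(2), (-3.7016)·(-3.7016) - (-2)·(-2)) ≈ (-11.4031, 11.4031, 9.7016).
  Rescale (multiply by -1 so the first nonzero entry is positive): u = (11.4031, -11.4031, -9.7016).
  ||u|| = √((11.4031)² + (-11.4031)² + (-9.7016)²) = √(354.1828) ≈ 18.8197,  v_1 = u/||u|| ≈ (0.6059, -0.6059, -0.5155) (||v_1|| = 1).

λ_1 = 10.7016,  λ_2 = 5,  λ_3 = 4.2984;  v_1 ≈ (0.6059, -0.6059, -0.5155)


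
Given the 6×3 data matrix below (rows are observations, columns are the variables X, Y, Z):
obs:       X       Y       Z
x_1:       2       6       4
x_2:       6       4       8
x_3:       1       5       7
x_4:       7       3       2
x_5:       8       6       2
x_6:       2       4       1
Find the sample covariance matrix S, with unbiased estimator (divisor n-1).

Step 1 — column means:
  mean(X) = (2 + 6 + 1 + 7 + 8 + 2) / 6 = 26/6 = 4.3333
  mean(Y) = (6 + 4 + 5 + 3 + 6 + 4) / 6 = 28/6 = 4.6667
  mean(Z) = (4 + 8 + 7 + 2 + 2 + 1) / 6 = 24/6 = 4

Step 2 — sample covariance S[i,j] = (1/(n-1)) · Σ_k (x_{k,i} - mean_i) · (x_{k,j} - mean_j), with n-1 = 5.
  S[X,X] = ((-2.3333)·(-2.3333) + (1.6667)·(1.6667) + (-3.3333)·(-3.3333) + (2.6667)·(2.6667) + (3.6667)·(3.6667) + (-2.3333)·(-2.3333)) / 5 = 45.3333/5 = 9.0667
  S[X,Y] = ((-2.3333)·(1.3333) + (1.6667)·(-0.6667) + (-3.3333)·(0.3333) + (2.6667)·(-1.6667) + (3.6667)·(1.3333) + (-2.3333)·(-0.6667)) / 5 = -3.3333/5 = -0.6667
  S[X,Z] = ((-2.3333)·(0) + (1.6667)·(4) + (-3.3333)·(3) + (2.6667)·(-2) + (3.6667)·(-2) + (-2.3333)·(-3)) / 5 = -9/5 = -1.8
  S[Y,Y] = ((1.3333)·(1.3333) + (-0.6667)·(-0.6667) + (0.3333)·(0.3333) + (-1.6667)·(-1.6667) + (1.3333)·(1.3333) + (-0.6667)·(-0.6667)) / 5 = 7.3333/5 = 1.4667
  S[Y,Z] = ((1.3333)·(0) + (-0.6667)·(4) + (0.3333)·(3) + (-1.6667)·(-2) + (1.3333)·(-2) + (-0.6667)·(-3)) / 5 = 1/5 = 0.2
  S[Z,Z] = ((0)·(0) + (4)·(4) + (3)·(3) + (-2)·(-2) + (-2)·(-2) + (-3)·(-3)) / 5 = 42/5 = 8.4

S is symmetric (S[j,i] = S[i,j]). Assembling:

S = [[9.0667, -0.6667, -1.8],
 [-0.6667, 1.4667, 0.2],
 [-1.8, 0.2, 8.4]]


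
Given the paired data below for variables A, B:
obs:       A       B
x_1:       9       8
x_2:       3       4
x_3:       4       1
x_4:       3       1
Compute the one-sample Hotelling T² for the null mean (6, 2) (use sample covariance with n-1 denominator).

Step 1 — sample mean vector:
  mean(A) = (9 + 3 + 4 + 3) / 4 = 19/4 = 4.75
  mean(B) = (8 + 4 + 1 + 1) / 4 = 14/4 = 3.5
  x̄ = (4.75, 3.5),  deviation x̄ - mu_0 = (4.75, 3.5) - (6, 2) = (-1.25, 1.5).

Step 2 — sample covariance matrix, S[i,j] = (1/(n-1)) · Σ_k (x_{k,i} - mean_i) · (x_{k,j} - mean_j), divisor n-1 = 3:
  S[A,A] = ((4.25)·(4.25) + (-1.75)·(-1.75) + (-0.75)·(-0.75) + (-1.75)·(-1.75)) / 3 = 24.75/3 = 8.25
  S[A,B] = ((4.25)·(4.5) + (-1.75)·(0.5) + (-0.75)·(-2.5) + (-1.75)·(-2.5)) / 3 = 24.5/3 = 8.1667
  S[B,B] = ((4.5)·(4.5) + (0.5)·(0.5) + (-2.5)·(-2.5) + (-2.5)·(-2.5)) / 3 = 33/3 = 11
  S = [[8.25, 8.1667],
 [8.1667, 11]].

Step 3 — invert S. det(S) = 8.25·11 - (8.1667)² = 24.0556.
  S^{-1} = (1/det) · [[d, -b], [-b, a]] = [[0.4573, -0.3395],
 [-0.3395, 0.343]].

Step 4 — quadratic form (x̄ - mu_0)^T · S^{-1} · (x̄ - mu_0):
  S^{-1} · (x̄ - mu_0) = (-1.0808, 0.9388),
  (x̄ - mu_0)^T · [...] = (-1.25)·(-1.0808) + (1.5)·(0.9388) = 2.7592.

Step 5 — scale by n: T² = 4 · 2.7592 = 11.037.

T² ≈ 11.037


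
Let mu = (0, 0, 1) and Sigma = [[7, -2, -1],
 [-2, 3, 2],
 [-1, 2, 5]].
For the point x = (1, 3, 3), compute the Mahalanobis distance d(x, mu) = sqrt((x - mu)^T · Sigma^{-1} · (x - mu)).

Step 1 — centre the observation: (x - mu) = (1, 3, 2).

Step 2 — invert Sigma (cofactor / det for 3×3, or solve directly):
  Sigma^{-1} = [[0.1774, 0.129, -0.0161],
 [0.129, 0.5484, -0.1935],
 [-0.0161, -0.1935, 0.2742]].

Step 3 — form the quadratic (x - mu)^T · Sigma^{-1} · (x - mu):
  Sigma^{-1} · (x - mu) = (0.5323, 1.3871, -0.0484).
  (x - mu)^T · [Sigma^{-1} · (x - mu)] = (1)·(0.5323) + (3)·(1.3871) + (2)·(-0.0484) = 4.5968.

Step 4 — take square root: d = √(4.5968) ≈ 2.144.

d(x, mu) = √(4.5968) ≈ 2.144


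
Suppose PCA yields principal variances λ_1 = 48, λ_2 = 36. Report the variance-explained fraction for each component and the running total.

Step 1 — total variance = trace(Sigma) = Σ λ_i = 48 + 36 = 84.

Step 2 — fraction explained by component i = λ_i / Σ λ:
  PC1: 48/84 = 0.5714
  PC2: 36/84 = 0.4286

Step 3 — cumulative fraction after k components = (λ_1 + ... + λ_k) / Σ λ:
  k = 1: 48/84 = 0.5714
  k = 2: (48 + 36)/84 = 84/84 = 1

Summary (fraction, with percent):

explained: PC1 0.5714 (57.14%), PC2 0.4286 (42.86%);  cumulative: 0.5714, 1


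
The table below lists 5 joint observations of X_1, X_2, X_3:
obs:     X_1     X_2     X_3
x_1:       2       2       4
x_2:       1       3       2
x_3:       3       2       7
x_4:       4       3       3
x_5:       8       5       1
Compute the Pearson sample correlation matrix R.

Step 1 — column means:
  mean(X_1) = (2 + 1 + 3 + 4 + 8) / 5 = 18/5 = 3.6
  mean(X_2) = (2 + 3 + 2 + 3 + 5) / 5 = 15/5 = 3
  mean(X_3) = (4 + 2 + 7 + 3 + 1) / 5 = 17/5 = 3.4

Step 2 — sample variances and covariances s[i,j] = (1/(n-1)) · Σ_k (x_{k,i} - mean_i) · (x_{k,j} - mean_j), with n-1 = 4:
  s[X_1,X_1] = ((-1.6)·(-1.6) + (-2.6)·(-2.6) + (-0.6)·(-0.6) + (0.4)·(0.4) + (4.4)·(4.4)) / 4 = 29.2/4 = 7.3
  s[X_1,X_2] = ((-1.6)·(-1) + (-2.6)·(0) + (-0.6)·(-1) + (0.4)·(0) + (4.4)·(2)) / 4 = 11/4 = 2.75
  s[X_1,X_3] = ((-1.6)·(0.6) + (-2.6)·(-1.4) + (-0.6)·(3.6) + (0.4)·(-0.4) + (4.4)·(-2.4)) / 4 = -10.2/4 = -2.55
  s[X_2,X_2] = ((-1)·(-1) + (0)·(0) + (-1)·(-1) + (0)·(0) + (2)·(2)) / 4 = 6/4 = 1.5
  s[X_2,X_3] = ((-1)·(0.6) + (0)·(-1.4) + (-1)·(3.6) + (0)·(-0.4) + (2)·(-2.4)) / 4 = -9/4 = -2.25
  s[X_3,X_3] = ((0.6)·(0.6) + (-1.4)·(-1.4) + (3.6)·(3.6) + (-0.4)·(-0.4) + (-2.4)·(-2.4)) / 4 = 21.2/4 = 5.3
  Sample standard deviations s_i = √(s[i,i]):
  s(X_1) = √(7.3) = 2.7019
  s(X_2) = √(1.5) = 1.2247
  s(X_3) = √(5.3) = 2.3022

Step 3 — r_{ij} = s_{ij} / (s_i · s_j):
  r[X_1,X_1] = 1 (diagonal).
  r[X_1,X_2] = 2.75 / (2.7019 · 1.2247) = 2.75 / 3.3091 = 0.831
  r[X_1,X_3] = -2.55 / (2.7019 · 2.3022) = -2.55 / 6.2201 = -0.41
  r[X_2,X_2] = 1 (diagonal).
  r[X_2,X_3] = -2.25 / (1.2247 · 2.3022) = -2.25 / 2.8196 = -0.798
  r[X_3,X_3] = 1 (diagonal).

R is symmetric with unit diagonal. Assembling:

R = [[1, 0.831, -0.41],
 [0.831, 1, -0.798],
 [-0.41, -0.798, 1]]


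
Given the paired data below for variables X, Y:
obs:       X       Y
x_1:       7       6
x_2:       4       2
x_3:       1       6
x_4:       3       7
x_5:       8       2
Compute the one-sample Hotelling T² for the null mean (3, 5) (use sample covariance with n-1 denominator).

Step 1 — sample mean vector:
  mean(X) = (7 + 4 + 1 + 3 + 8) / 5 = 23/5 = 4.6
  mean(Y) = (6 + 2 + 6 + 7 + 2) / 5 = 23/5 = 4.6
  x̄ = (4.6, 4.6),  deviation x̄ - mu_0 = (4.6, 4.6) - (3, 5) = (1.6, -0.4).

Step 2 — sample covariance matrix, S[i,j] = (1/(n-1)) · Σ_k (x_{k,i} - mean_i) · (x_{k,j} - mean_j), divisor n-1 = 4:
  S[X,X] = ((2.4)·(2.4) + (-0.6)·(-0.6) + (-3.6)·(-3.6) + (-1.6)·(-1.6) + (3.4)·(3.4)) / 4 = 33.2/4 = 8.3
  S[X,Y] = ((2.4)·(1.4) + (-0.6)·(-2.6) + (-3.6)·(1.4) + (-1.6)·(2.4) + (3.4)·(-2.6)) / 4 = -12.8/4 = -3.2
  S[Y,Y] = ((1.4)·(1.4) + (-2.6)·(-2.6) + (1.4)·(1.4) + (2.4)·(2.4) + (-2.6)·(-2.6)) / 4 = 23.2/4 = 5.8
  S = [[8.3, -3.2],
 [-3.2, 5.8]].

Step 3 — invert S. det(S) = 8.3·5.8 - (-3.2)² = 37.9.
  S^{-1} = (1/det) · [[d, -b], [-b, a]] = [[0.153, 0.0844],
 [0.0844, 0.219]].

Step 4 — quadratic form (x̄ - mu_0)^T · S^{-1} · (x̄ - mu_0):
  S^{-1} · (x̄ - mu_0) = (0.2111, 0.0475),
  (x̄ - mu_0)^T · [...] = (1.6)·(0.2111) + (-0.4)·(0.0475) = 0.3187.

Step 5 — scale by n: T² = 5 · 0.3187 = 1.5937.

T² ≈ 1.5937


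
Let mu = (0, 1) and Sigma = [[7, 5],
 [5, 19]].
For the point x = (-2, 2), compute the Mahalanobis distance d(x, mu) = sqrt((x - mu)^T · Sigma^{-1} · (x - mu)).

Step 1 — centre the observation: (x - mu) = (-2, 1).

Step 2 — invert Sigma. det(Sigma) = 7·19 - (5)² = 108.
  Sigma^{-1} = (1/det) · [[d, -b], [-b, a]] = [[0.1759, -0.0463],
 [-0.0463, 0.0648]].

Step 3 — form the quadratic (x - mu)^T · Sigma^{-1} · (x - mu):
  Sigma^{-1} · (x - mu) = (-0.3981, 0.1574).
  (x - mu)^T · [Sigma^{-1} · (x - mu)] = (-2)·(-0.3981) + (1)·(0.1574) = 0.9537.

Step 4 — take square root: d = √(0.9537) ≈ 0.9766.

d(x, mu) = √(0.9537) ≈ 0.9766


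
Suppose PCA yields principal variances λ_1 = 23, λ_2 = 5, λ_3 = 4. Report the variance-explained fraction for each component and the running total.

Step 1 — total variance = trace(Sigma) = Σ λ_i = 23 + 5 + 4 = 32.

Step 2 — fraction explained by component i = λ_i / Σ λ:
  PC1: 23/32 = 0.7188
  PC2: 5/32 = 0.1562
  PC3: 4/32 = 0.125

Step 3 — cumulative fraction after k components = (λ_1 + ... + λ_k) / Σ λ:
  k = 1: 23/32 = 0.7188
  k = 2: (23 + 5)/32 = 28/32 = 0.875
  k = 3: (23 + 5 + 4)/32 = 32/32 = 1

Summary (fraction, with percent):

explained: PC1 0.7188 (71.88%), PC2 0.1562 (15.62%), PC3 0.125 (12.5%);  cumulative: 0.7188, 0.875, 1


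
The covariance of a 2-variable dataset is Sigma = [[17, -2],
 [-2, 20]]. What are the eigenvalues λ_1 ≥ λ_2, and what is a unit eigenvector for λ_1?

Step 1 — characteristic polynomial of 2×2 Sigma:
  det(Sigma - λI) = λ² - trace · λ + det = 0.
  trace = 17 + 20 = 37, det = 17·20 - (-2)² = 336.
Step 2 — discriminant:
  Δ = trace² - 4·det = 1369 - 1344 = 25.
Step 3 — eigenvalues:
  λ = (trace ± √Δ)/2 = (37 ± 5)/2,
  λ_1 = 21,  λ_2 = 16.

Step 4 — unit eigenvector for λ_1: solve (Sigma - λ_1 I)v = 0. First row:
  (17 - 21)·v_x + (-2)·v_y = 0, i.e. (-4)·v_x + (-2)·v_y = 0,
  so v ∝ (b, λ_1 - a) = (-2, 4); multiply by -1 so the first entry is positive: u = (2, -4).
  ||u|| = √((2)² + (-4)²) = √(20) ≈ 4.4721,
  v_1 = u/||u|| ≈ (0.4472, -0.8944) (||v_1|| = 1).

λ_1 = 21,  λ_2 = 16;  v_1 ≈ (0.4472, -0.8944)


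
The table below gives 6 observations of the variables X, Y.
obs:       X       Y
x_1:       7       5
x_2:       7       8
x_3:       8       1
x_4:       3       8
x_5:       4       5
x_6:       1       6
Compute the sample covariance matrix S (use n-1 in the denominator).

Step 1 — column means:
  mean(X) = (7 + 7 + 8 + 3 + 4 + 1) / 6 = 30/6 = 5
  mean(Y) = (5 + 8 + 1 + 8 + 5 + 6) / 6 = 33/6 = 5.5

Step 2 — sample covariance S[i,j] = (1/(n-1)) · Σ_k (x_{k,i} - mean_i) · (x_{k,j} - mean_j), with n-1 = 5.
  S[X,X] = ((2)·(2) + (2)·(2) + (3)·(3) + (-2)·(-2) + (-1)·(-1) + (-4)·(-4)) / 5 = 38/5 = 7.6
  S[X,Y] = ((2)·(-0.5) + (2)·(2.5) + (3)·(-4.5) + (-2)·(2.5) + (-1)·(-0.5) + (-4)·(0.5)) / 5 = -16/5 = -3.2
  S[Y,Y] = ((-0.5)·(-0.5) + (2.5)·(2.5) + (-4.5)·(-4.5) + (2.5)·(2.5) + (-0.5)·(-0.5) + (0.5)·(0.5)) / 5 = 33.5/5 = 6.7

S is symmetric (S[j,i] = S[i,j]). Assembling:

S = [[7.6, -3.2],
 [-3.2, 6.7]]


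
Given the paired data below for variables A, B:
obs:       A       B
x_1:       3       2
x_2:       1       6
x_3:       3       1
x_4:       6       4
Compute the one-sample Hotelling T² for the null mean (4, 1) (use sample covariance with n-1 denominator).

Step 1 — sample mean vector:
  mean(A) = (3 + 1 + 3 + 6) / 4 = 13/4 = 3.25
  mean(B) = (2 + 6 + 1 + 4) / 4 = 13/4 = 3.25
  x̄ = (3.25, 3.25),  deviation x̄ - mu_0 = (3.25, 3.25) - (4, 1) = (-0.75, 2.25).

Step 2 — sample covariance matrix, S[i,j] = (1/(n-1)) · Σ_k (x_{k,i} - mean_i) · (x_{k,j} - mean_j), divisor n-1 = 3:
  S[A,A] = ((-0.25)·(-0.25) + (-2.25)·(-2.25) + (-0.25)·(-0.25) + (2.75)·(2.75)) / 3 = 12.75/3 = 4.25
  S[A,B] = ((-0.25)·(-1.25) + (-2.25)·(2.75) + (-0.25)·(-2.25) + (2.75)·(0.75)) / 3 = -3.25/3 = -1.0833
  S[B,B] = ((-1.25)·(-1.25) + (2.75)·(2.75) + (-2.25)·(-2.25) + (0.75)·(0.75)) / 3 = 14.75/3 = 4.9167
  S = [[4.25, -1.0833],
 [-1.0833, 4.9167]].

Step 3 — invert S. det(S) = 4.25·4.9167 - (-1.0833)² = 19.7222.
  S^{-1} = (1/det) · [[d, -b], [-b, a]] = [[0.2493, 0.0549],
 [0.0549, 0.2155]].

Step 4 — quadratic form (x̄ - mu_0)^T · S^{-1} · (x̄ - mu_0):
  S^{-1} · (x̄ - mu_0) = (-0.0634, 0.4437),
  (x̄ - mu_0)^T · [...] = (-0.75)·(-0.0634) + (2.25)·(0.4437) = 1.0458.

Step 5 — scale by n: T² = 4 · 1.0458 = 4.1831.

T² ≈ 4.1831


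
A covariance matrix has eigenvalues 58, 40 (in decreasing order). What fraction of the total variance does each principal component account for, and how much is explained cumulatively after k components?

Step 1 — total variance = trace(Sigma) = Σ λ_i = 58 + 40 = 98.

Step 2 — fraction explained by component i = λ_i / Σ λ:
  PC1: 58/98 = 0.5918
  PC2: 40/98 = 0.4082

Step 3 — cumulative fraction after k components = (λ_1 + ... + λ_k) / Σ λ:
  k = 1: 58/98 = 0.5918
  k = 2: (58 + 40)/98 = 98/98 = 1

Summary (fraction, with percent):

explained: PC1 0.5918 (59.18%), PC2 0.4082 (40.82%);  cumulative: 0.5918, 1


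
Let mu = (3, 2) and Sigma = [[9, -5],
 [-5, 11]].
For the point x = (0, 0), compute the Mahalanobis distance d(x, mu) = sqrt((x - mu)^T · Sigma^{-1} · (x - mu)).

Step 1 — centre the observation: (x - mu) = (-3, -2).

Step 2 — invert Sigma. det(Sigma) = 9·11 - (-5)² = 74.
  Sigma^{-1} = (1/det) · [[d, -b], [-b, a]] = [[0.1486, 0.0676],
 [0.0676, 0.1216]].

Step 3 — form the quadratic (x - mu)^T · Sigma^{-1} · (x - mu):
  Sigma^{-1} · (x - mu) = (-0.5811, -0.4459).
  (x - mu)^T · [Sigma^{-1} · (x - mu)] = (-3)·(-0.5811) + (-2)·(-0.4459) = 2.6351.

Step 4 — take square root: d = √(2.6351) ≈ 1.6233.

d(x, mu) = √(2.6351) ≈ 1.6233


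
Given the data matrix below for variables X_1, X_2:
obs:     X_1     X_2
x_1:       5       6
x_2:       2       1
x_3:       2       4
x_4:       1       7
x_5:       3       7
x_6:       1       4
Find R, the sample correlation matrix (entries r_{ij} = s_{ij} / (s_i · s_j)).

Step 1 — column means:
  mean(X_1) = (5 + 2 + 2 + 1 + 3 + 1) / 6 = 14/6 = 2.3333
  mean(X_2) = (6 + 1 + 4 + 7 + 7 + 4) / 6 = 29/6 = 4.8333

Step 2 — sample variances and covariances s[i,j] = (1/(n-1)) · Σ_k (x_{k,i} - mean_i) · (x_{k,j} - mean_j), with n-1 = 5:
  s[X_1,X_1] = ((2.6667)·(2.6667) + (-0.3333)·(-0.3333) + (-0.3333)·(-0.3333) + (-1.3333)·(-1.3333) + (0.6667)·(0.6667) + (-1.3333)·(-1.3333)) / 5 = 11.3333/5 = 2.2667
  s[X_1,X_2] = ((2.6667)·(1.1667) + (-0.3333)·(-3.8333) + (-0.3333)·(-0.8333) + (-1.3333)·(2.1667) + (0.6667)·(2.1667) + (-1.3333)·(-0.8333)) / 5 = 4.3333/5 = 0.8667
  s[X_2,X_2] = ((1.1667)·(1.1667) + (-3.8333)·(-3.8333) + (-0.8333)·(-0.8333) + (2.1667)·(2.1667) + (2.1667)·(2.1667) + (-0.8333)·(-0.8333)) / 5 = 26.8333/5 = 5.3667
  Sample standard deviations s_i = √(s[i,i]):
  s(X_1) = √(2.2667) = 1.5055
  s(X_2) = √(5.3667) = 2.3166

Step 3 — r_{ij} = s_{ij} / (s_i · s_j):
  r[X_1,X_1] = 1 (diagonal).
  r[X_1,X_2] = 0.8667 / (1.5055 · 2.3166) = 0.8667 / 3.4878 = 0.2485
  r[X_2,X_2] = 1 (diagonal).

R is symmetric with unit diagonal. Assembling:

R = [[1, 0.2485],
 [0.2485, 1]]


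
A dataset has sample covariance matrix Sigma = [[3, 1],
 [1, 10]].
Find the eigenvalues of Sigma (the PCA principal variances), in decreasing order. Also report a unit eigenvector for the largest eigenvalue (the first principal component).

Step 1 — characteristic polynomial of 2×2 Sigma:
  det(Sigma - λI) = λ² - trace · λ + det = 0.
  trace = 3 + 10 = 13, det = 3·10 - (1)² = 29.
Step 2 — discriminant:
  Δ = trace² - 4·det = 169 - 116 = 53.
Step 3 — eigenvalues:
  λ = (trace ± √Δ)/2 = (13 ± 7.2801)/2,
  λ_1 = 10.1401,  λ_2 = 2.8599.

Step 4 — unit eigenvector for λ_1: solve (Sigma - λ_1 I)v = 0. First row:
  (3 - 10.1401)·v_x + (1)·v_y = 0, i.e. (-7.1401)·v_x + (1)·v_y = 0,
  so v ∝ (b, λ_1 - a) = (1, 7.1401) = u.
  ||u|| = √((1)² + (7.1401)²) = √(51.9804) ≈ 7.2097,
  v_1 = u/||u|| ≈ (0.1387, 0.9903) (||v_1|| = 1).

λ_1 = 10.1401,  λ_2 = 2.8599;  v_1 ≈ (0.1387, 0.9903)


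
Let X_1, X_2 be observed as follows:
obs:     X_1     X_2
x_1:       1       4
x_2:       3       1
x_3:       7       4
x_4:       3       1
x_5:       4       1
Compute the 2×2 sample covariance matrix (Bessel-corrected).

Step 1 — column means:
  mean(X_1) = (1 + 3 + 7 + 3 + 4) / 5 = 18/5 = 3.6
  mean(X_2) = (4 + 1 + 4 + 1 + 1) / 5 = 11/5 = 2.2

Step 2 — sample covariance S[i,j] = (1/(n-1)) · Σ_k (x_{k,i} - mean_i) · (x_{k,j} - mean_j), with n-1 = 4.
  S[X_1,X_1] = ((-2.6)·(-2.6) + (-0.6)·(-0.6) + (3.4)·(3.4) + (-0.6)·(-0.6) + (0.4)·(0.4)) / 4 = 19.2/4 = 4.8
  S[X_1,X_2] = ((-2.6)·(1.8) + (-0.6)·(-1.2) + (3.4)·(1.8) + (-0.6)·(-1.2) + (0.4)·(-1.2)) / 4 = 2.4/4 = 0.6
  S[X_2,X_2] = ((1.8)·(1.8) + (-1.2)·(-1.2) + (1.8)·(1.8) + (-1.2)·(-1.2) + (-1.2)·(-1.2)) / 4 = 10.8/4 = 2.7

S is symmetric (S[j,i] = S[i,j]). Assembling:

S = [[4.8, 0.6],
 [0.6, 2.7]]


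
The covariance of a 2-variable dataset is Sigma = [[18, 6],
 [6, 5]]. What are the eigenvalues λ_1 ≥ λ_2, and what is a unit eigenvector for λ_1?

Step 1 — characteristic polynomial of 2×2 Sigma:
  det(Sigma - λI) = λ² - trace · λ + det = 0.
  trace = 18 + 5 = 23, det = 18·5 - (6)² = 54.
Step 2 — discriminant:
  Δ = trace² - 4·det = 529 - 216 = 313.
Step 3 — eigenvalues:
  λ = (trace ± √Δ)/2 = (23 ± 17.6918)/2,
  λ_1 = 20.3459,  λ_2 = 2.6541.

Step 4 — unit eigenvector for λ_1: solve (Sigma - λ_1 I)v = 0. First row:
  (18 - 20.3459)·v_x + (6)·v_y = 0, i.e. (-2.3459)·v_x + (6)·v_y = 0,
  so v ∝ (b, λ_1 - a) = (6, 2.3459) = u.
  ||u|| = √((6)² + (2.3459)²) = √(41.5033) ≈ 6.4423,
  v_1 = u/||u|| ≈ (0.9313, 0.3641) (||v_1|| = 1).

λ_1 = 20.3459,  λ_2 = 2.6541;  v_1 ≈ (0.9313, 0.3641)


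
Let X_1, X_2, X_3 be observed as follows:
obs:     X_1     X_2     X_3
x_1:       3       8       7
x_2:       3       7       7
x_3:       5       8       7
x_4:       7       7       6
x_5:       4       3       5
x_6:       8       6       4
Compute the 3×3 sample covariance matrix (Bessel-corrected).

Step 1 — column means:
  mean(X_1) = (3 + 3 + 5 + 7 + 4 + 8) / 6 = 30/6 = 5
  mean(X_2) = (8 + 7 + 8 + 7 + 3 + 6) / 6 = 39/6 = 6.5
  mean(X_3) = (7 + 7 + 7 + 6 + 5 + 4) / 6 = 36/6 = 6

Step 2 — sample covariance S[i,j] = (1/(n-1)) · Σ_k (x_{k,i} - mean_i) · (x_{k,j} - mean_j), with n-1 = 5.
  S[X_1,X_1] = ((-2)·(-2) + (-2)·(-2) + (0)·(0) + (2)·(2) + (-1)·(-1) + (3)·(3)) / 5 = 22/5 = 4.4
  S[X_1,X_2] = ((-2)·(1.5) + (-2)·(0.5) + (0)·(1.5) + (2)·(0.5) + (-1)·(-3.5) + (3)·(-0.5)) / 5 = -1/5 = -0.2
  S[X_1,X_3] = ((-2)·(1) + (-2)·(1) + (0)·(1) + (2)·(0) + (-1)·(-1) + (3)·(-2)) / 5 = -9/5 = -1.8
  S[X_2,X_2] = ((1.5)·(1.5) + (0.5)·(0.5) + (1.5)·(1.5) + (0.5)·(0.5) + (-3.5)·(-3.5) + (-0.5)·(-0.5)) / 5 = 17.5/5 = 3.5
  S[X_2,X_3] = ((1.5)·(1) + (0.5)·(1) + (1.5)·(1) + (0.5)·(0) + (-3.5)·(-1) + (-0.5)·(-2)) / 5 = 8/5 = 1.6
  S[X_3,X_3] = ((1)·(1) + (1)·(1) + (1)·(1) + (0)·(0) + (-1)·(-1) + (-2)·(-2)) / 5 = 8/5 = 1.6

S is symmetric (S[j,i] = S[i,j]). Assembling:

S = [[4.4, -0.2, -1.8],
 [-0.2, 3.5, 1.6],
 [-1.8, 1.6, 1.6]]


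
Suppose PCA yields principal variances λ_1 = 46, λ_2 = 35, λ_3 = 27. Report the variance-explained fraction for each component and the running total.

Step 1 — total variance = trace(Sigma) = Σ λ_i = 46 + 35 + 27 = 108.

Step 2 — fraction explained by component i = λ_i / Σ λ:
  PC1: 46/108 = 0.4259
  PC2: 35/108 = 0.3241
  PC3: 27/108 = 0.25

Step 3 — cumulative fraction after k components = (λ_1 + ... + λ_k) / Σ λ:
  k = 1: 46/108 = 0.4259
  k = 2: (46 + 35)/108 = 81/108 = 0.75
  k = 3: (46 + 35 + 27)/108 = 108/108 = 1

Summary (fraction, with percent):

explained: PC1 0.4259 (42.59%), PC2 0.3241 (32.41%), PC3 0.25 (25%);  cumulative: 0.4259, 0.75, 1


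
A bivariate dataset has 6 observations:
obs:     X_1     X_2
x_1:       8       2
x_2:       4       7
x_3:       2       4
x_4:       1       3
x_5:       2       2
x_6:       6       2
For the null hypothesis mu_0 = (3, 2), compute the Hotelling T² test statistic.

Step 1 — sample mean vector:
  mean(X_1) = (8 + 4 + 2 + 1 + 2 + 6) / 6 = 23/6 = 3.8333
  mean(X_2) = (2 + 7 + 4 + 3 + 2 + 2) / 6 = 20/6 = 3.3333
  x̄ = (3.8333, 3.3333),  deviation x̄ - mu_0 = (3.8333, 3.3333) - (3, 2) = (0.8333, 1.3333).

Step 2 — sample covariance matrix, S[i,j] = (1/(n-1)) · Σ_k (x_{k,i} - mean_i) · (x_{k,j} - mean_j), divisor n-1 = 5:
  S[X_1,X_1] = ((4.1667)·(4.1667) + (0.1667)·(0.1667) + (-1.8333)·(-1.8333) + (-2.8333)·(-2.8333) + (-1.8333)·(-1.8333) + (2.1667)·(2.1667)) / 5 = 36.8333/5 = 7.3667
  S[X_1,X_2] = ((4.1667)·(-1.3333) + (0.1667)·(3.6667) + (-1.8333)·(0.6667) + (-2.8333)·(-0.3333) + (-1.8333)·(-1.3333) + (2.1667)·(-1.3333)) / 5 = -5.6667/5 = -1.1333
  S[X_2,X_2] = ((-1.3333)·(-1.3333) + (3.6667)·(3.6667) + (0.6667)·(0.6667) + (-0.3333)·(-0.3333) + (-1.3333)·(-1.3333) + (-1.3333)·(-1.3333)) / 5 = 19.3333/5 = 3.8667
  S = [[7.3667, -1.1333],
 [-1.1333, 3.8667]].

Step 3 — invert S. det(S) = 7.3667·3.8667 - (-1.1333)² = 27.2.
  S^{-1} = (1/det) · [[d, -b], [-b, a]] = [[0.1422, 0.0417],
 [0.0417, 0.2708]].

Step 4 — quadratic form (x̄ - mu_0)^T · S^{-1} · (x̄ - mu_0):
  S^{-1} · (x̄ - mu_0) = (0.174, 0.3958),
  (x̄ - mu_0)^T · [...] = (0.8333)·(0.174) + (1.3333)·(0.3958) = 0.6728.

Step 5 — scale by n: T² = 6 · 0.6728 = 4.0368.

T² ≈ 4.0368


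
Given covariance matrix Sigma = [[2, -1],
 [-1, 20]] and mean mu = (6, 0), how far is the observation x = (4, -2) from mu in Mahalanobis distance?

Step 1 — centre the observation: (x - mu) = (-2, -2).

Step 2 — invert Sigma. det(Sigma) = 2·20 - (-1)² = 39.
  Sigma^{-1} = (1/det) · [[d, -b], [-b, a]] = [[0.5128, 0.0256],
 [0.0256, 0.0513]].

Step 3 — form the quadratic (x - mu)^T · Sigma^{-1} · (x - mu):
  Sigma^{-1} · (x - mu) = (-1.0769, -0.1538).
  (x - mu)^T · [Sigma^{-1} · (x - mu)] = (-2)·(-1.0769) + (-2)·(-0.1538) = 2.4615.

Step 4 — take square root: d = √(2.4615) ≈ 1.5689.

d(x, mu) = √(2.4615) ≈ 1.5689


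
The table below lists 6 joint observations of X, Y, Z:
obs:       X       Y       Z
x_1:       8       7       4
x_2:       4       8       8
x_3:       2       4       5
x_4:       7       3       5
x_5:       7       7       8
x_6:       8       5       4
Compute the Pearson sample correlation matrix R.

Step 1 — column means:
  mean(X) = (8 + 4 + 2 + 7 + 7 + 8) / 6 = 36/6 = 6
  mean(Y) = (7 + 8 + 4 + 3 + 7 + 5) / 6 = 34/6 = 5.6667
  mean(Z) = (4 + 8 + 5 + 5 + 8 + 4) / 6 = 34/6 = 5.6667

Step 2 — sample variances and covariances s[i,j] = (1/(n-1)) · Σ_k (x_{k,i} - mean_i) · (x_{k,j} - mean_j), with n-1 = 5:
  s[X,X] = ((2)·(2) + (-2)·(-2) + (-4)·(-4) + (1)·(1) + (1)·(1) + (2)·(2)) / 5 = 30/5 = 6
  s[X,Y] = ((2)·(1.3333) + (-2)·(2.3333) + (-4)·(-1.6667) + (1)·(-2.6667) + (1)·(1.3333) + (2)·(-0.6667)) / 5 = 2/5 = 0.4
  s[X,Z] = ((2)·(-1.6667) + (-2)·(2.3333) + (-4)·(-0.6667) + (1)·(-0.6667) + (1)·(2.3333) + (2)·(-1.6667)) / 5 = -7/5 = -1.4
  s[Y,Y] = ((1.3333)·(1.3333) + (2.3333)·(2.3333) + (-1.6667)·(-1.6667) + (-2.6667)·(-2.6667) + (1.3333)·(1.3333) + (-0.6667)·(-0.6667)) / 5 = 19.3333/5 = 3.8667
  s[Y,Z] = ((1.3333)·(-1.6667) + (2.3333)·(2.3333) + (-1.6667)·(-0.6667) + (-2.6667)·(-0.6667) + (1.3333)·(2.3333) + (-0.6667)·(-1.6667)) / 5 = 10.3333/5 = 2.0667
  s[Z,Z] = ((-1.6667)·(-1.6667) + (2.3333)·(2.3333) + (-0.6667)·(-0.6667) + (-0.6667)·(-0.6667) + (2.3333)·(2.3333) + (-1.6667)·(-1.6667)) / 5 = 17.3333/5 = 3.4667
  Sample standard deviations s_i = √(s[i,i]):
  s(X) = √(6) = 2.4495
  s(Y) = √(3.8667) = 1.9664
  s(Z) = √(3.4667) = 1.8619

Step 3 — r_{ij} = s_{ij} / (s_i · s_j):
  r[X,X] = 1 (diagonal).
  r[X,Y] = 0.4 / (2.4495 · 1.9664) = 0.4 / 4.8166 = 0.083
  r[X,Z] = -1.4 / (2.4495 · 1.8619) = -1.4 / 4.5607 = -0.307
  r[Y,Y] = 1 (diagonal).
  r[Y,Z] = 2.0667 / (1.9664 · 1.8619) = 2.0667 / 3.6612 = 0.5645
  r[Z,Z] = 1 (diagonal).

R is symmetric with unit diagonal. Assembling:

R = [[1, 0.083, -0.307],
 [0.083, 1, 0.5645],
 [-0.307, 0.5645, 1]]
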